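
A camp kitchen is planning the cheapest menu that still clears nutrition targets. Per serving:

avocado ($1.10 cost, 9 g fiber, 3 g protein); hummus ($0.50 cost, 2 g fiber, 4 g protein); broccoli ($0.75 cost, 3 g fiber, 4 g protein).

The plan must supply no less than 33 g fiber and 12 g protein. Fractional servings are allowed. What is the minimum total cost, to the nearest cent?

avocado only: max(33/9, 12/3) = 4 servings → $4.40.
hummus only: max(33/2, 12/4) = 16.5 servings → $8.25.
broccoli only: max(33/3, 12/4) = 11 servings → $8.25.
avocado + hummus with both tight: 3.6 servings and 0.3 servings → $4.11.
avocado + broccoli with both tight: 3.556 servings and 0.3333 servings → $4.16.
hummus + broccoli: intersection lies outside the first quadrant.
The minimum over all feasible corners is $4.11.

$4.11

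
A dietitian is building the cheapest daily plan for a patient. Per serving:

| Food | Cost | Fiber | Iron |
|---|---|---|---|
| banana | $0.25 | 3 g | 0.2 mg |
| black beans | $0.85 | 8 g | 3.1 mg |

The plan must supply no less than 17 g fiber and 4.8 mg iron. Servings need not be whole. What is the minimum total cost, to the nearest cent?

$1.68

banana only: max(17/3, 4.8/0.2) = 24 servings → $6.00.
black beans only: max(17/8, 4.8/3.1) = 2.125 servings → $1.81.
banana + black beans with both tight: 1.857 servings and 1.429 servings → $1.68.
The minimum over all feasible corners is $1.68.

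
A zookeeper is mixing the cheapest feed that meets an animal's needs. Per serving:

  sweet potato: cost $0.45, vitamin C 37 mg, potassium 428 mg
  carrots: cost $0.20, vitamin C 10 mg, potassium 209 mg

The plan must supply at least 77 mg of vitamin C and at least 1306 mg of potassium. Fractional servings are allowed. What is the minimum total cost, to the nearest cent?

$1.29

The cheapest plan sits at a corner of the feasible region — with two constraints it uses at most two foods.
sweet potato only: max(77/37, 1306/428) = 3.051 servings → $1.37.
carrots only: max(77/10, 1306/209) = 7.7 servings → $1.54.
sweet potato + carrots with both tight: 0.8784 servings and 4.45 servings → $1.29.
Cheapest feasible corner: $1.29.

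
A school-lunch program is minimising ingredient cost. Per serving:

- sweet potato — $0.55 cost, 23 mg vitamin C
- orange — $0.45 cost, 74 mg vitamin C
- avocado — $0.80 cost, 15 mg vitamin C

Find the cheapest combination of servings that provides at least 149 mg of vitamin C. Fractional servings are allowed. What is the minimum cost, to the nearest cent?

$0.91

Cost per mg of vitamin C: orange $0.0061, sweet potato $0.0239, avocado $0.0533.
With no serving limits, use only orange: 149 mg / 74 mg = 2.014 servings × $0.45 = $0.91.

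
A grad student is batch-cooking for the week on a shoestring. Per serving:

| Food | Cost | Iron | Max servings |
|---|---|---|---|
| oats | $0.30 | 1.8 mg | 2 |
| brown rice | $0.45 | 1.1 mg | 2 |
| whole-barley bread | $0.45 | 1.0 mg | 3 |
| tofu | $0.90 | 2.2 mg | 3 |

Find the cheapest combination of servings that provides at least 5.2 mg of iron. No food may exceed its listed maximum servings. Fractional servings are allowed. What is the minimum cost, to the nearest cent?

$1.25

Cost per mg of iron: oats $0.1667, brown rice $0.4091, tofu $0.4091, whole-barley bread $0.4500.
Take 2 servings of oats: +3.6 mg iron for $0.60 (total $0.60, still need 1.6 mg).
Take 1.455 servings of brown rice: +1.6 mg iron for $0.65 (total $1.25, still need 0.0 mg).
Filling from the cheapest source first is optimal under one linear minimum: $1.25.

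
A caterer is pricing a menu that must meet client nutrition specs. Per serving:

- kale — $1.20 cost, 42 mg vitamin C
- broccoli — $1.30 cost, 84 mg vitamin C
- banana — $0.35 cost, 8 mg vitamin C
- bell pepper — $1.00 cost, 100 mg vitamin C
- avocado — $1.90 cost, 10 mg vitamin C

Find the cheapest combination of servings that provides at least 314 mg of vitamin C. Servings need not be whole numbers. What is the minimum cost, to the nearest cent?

$3.14

Cost per mg of vitamin C: bell pepper $0.0100, broccoli $0.0155, kale $0.0286, banana $0.0437, avocado $0.1900.
With no serving limits, use only bell pepper: 314 mg / 100 mg = 3.14 servings × $1.00 = $3.14.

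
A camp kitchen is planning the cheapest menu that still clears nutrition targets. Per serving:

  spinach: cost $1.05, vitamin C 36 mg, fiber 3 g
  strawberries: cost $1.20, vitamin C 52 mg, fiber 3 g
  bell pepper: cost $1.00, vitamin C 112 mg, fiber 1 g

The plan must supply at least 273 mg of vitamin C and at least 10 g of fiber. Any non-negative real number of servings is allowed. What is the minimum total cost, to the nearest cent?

With two linear requirements the optimum uses one or two foods; enumerate the corners.
spinach only: max(273/36, 10/3) = 7.583 servings → $7.96.
strawberries only: max(273/52, 10/3) = 5.25 servings → $6.30.
bell pepper only: max(273/112, 10/1) = 10 servings → $10.00.
spinach + strawberries: intersection lies outside the first quadrant.
spinach + bell pepper with both tight: 2.823 servings and 1.53 servings → $4.49.
strawberries + bell pepper with both tight: 2.982 servings and 1.053 servings → $4.63.
So the least-cost plan costs $4.49.

$4.49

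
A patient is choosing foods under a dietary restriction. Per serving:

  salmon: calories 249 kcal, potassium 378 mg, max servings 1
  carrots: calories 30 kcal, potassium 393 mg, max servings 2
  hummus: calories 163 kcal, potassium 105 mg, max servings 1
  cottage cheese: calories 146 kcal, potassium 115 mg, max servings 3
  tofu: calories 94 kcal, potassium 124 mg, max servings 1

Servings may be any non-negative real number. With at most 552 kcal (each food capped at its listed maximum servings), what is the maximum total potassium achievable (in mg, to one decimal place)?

Potassium per kcal: carrots 13.1, salmon 1.518, tofu 1.319, cottage cheese 0.7877, hummus 0.6442.
Take 2 servings of carrots: uses 60 kcal, +786.0 mg potassium (running total 786.0 mg).
Take 1 serving of salmon: uses 249 kcal, +378.0 mg potassium (running total 1164.0 mg).
Take 1 serving of tofu: uses 94 kcal, +124.0 mg potassium (running total 1288.0 mg).
Take 1.021 servings of cottage cheese: uses 149 kcal, +117.4 mg potassium (running total 1405.4 mg).
Greedy by best ratio exhausts the calories allowance optimally: 1405.4 mg.

1405.4 mg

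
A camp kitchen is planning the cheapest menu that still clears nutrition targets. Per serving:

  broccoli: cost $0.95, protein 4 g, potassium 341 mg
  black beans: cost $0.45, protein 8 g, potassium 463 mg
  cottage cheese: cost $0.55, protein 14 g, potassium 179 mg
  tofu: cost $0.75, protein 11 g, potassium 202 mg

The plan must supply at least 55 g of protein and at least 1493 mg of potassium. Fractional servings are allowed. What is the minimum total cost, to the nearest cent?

$2.46

Two binding constraints pin down two serving amounts, so the optimal mix uses at most two foods. The candidates are each food alone (scaled to the tighter of protein/potassium) and each pair with both constraints tight.
broccoli only: max(55/4, 1493/341) = 13.75 servings → $13.06.
black beans only: max(55/8, 1493/463) = 6.875 servings → $3.09.
cottage cheese only: max(55/14, 1493/179) = 8.341 servings → $4.59.
tofu only: max(55/11, 1493/202) = 7.391 servings → $5.54.
broccoli + black beans with both targets exact would need a negative amount; discard.
broccoli + cottage cheese with both tight: 2.725 servings and 3.15 servings → $4.32.
broccoli + tofu with both tight: 1.805 servings and 4.344 servings → $4.97.
black beans + cottage cheese with both tight: 2.19 servings and 2.677 servings → $2.46.
black beans + tofu with both tight: 1.528 servings and 3.889 servings → $3.60.
cottage cheese + tofu: the both-tight solution has a negative serving — not a feasible corner.
So the least-cost plan costs $2.46.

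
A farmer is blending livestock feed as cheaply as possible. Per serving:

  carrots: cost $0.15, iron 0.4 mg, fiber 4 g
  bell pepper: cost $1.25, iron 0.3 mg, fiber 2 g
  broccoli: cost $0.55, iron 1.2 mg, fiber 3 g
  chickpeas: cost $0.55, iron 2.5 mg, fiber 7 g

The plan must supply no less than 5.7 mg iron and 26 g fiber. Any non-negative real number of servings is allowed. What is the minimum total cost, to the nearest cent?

$1.47

Check every corner: each single food scaled to meet both minima, and each pair solved so both constraints bind.
carrots only: max(5.7/0.4, 26/4) = 14.25 servings → $2.14.
bell pepper only: max(5.7/0.3, 26/2) = 19 servings → $23.75.
broccoli only: max(5.7/1.2, 26/3) = 8.667 servings → $4.77.
chickpeas only: max(5.7/2.5, 26/7) = 3.714 servings → $2.04.
carrots + bell pepper with both targets exact would need a negative amount; discard.
carrots + broccoli with both tight: 3.917 servings and 3.444 servings → $2.48.
carrots + chickpeas with both tight: 3.486 servings and 1.722 servings → $1.47.
bell pepper + broccoli with both tight: 9.4 servings and 2.4 servings → $13.07.
bell pepper + chickpeas with both tight: 8.655 servings and 1.241 servings → $11.50.
broccoli + chickpeas: the both-tight solution has a negative serving — not a feasible corner.
Cheapest feasible corner: $1.47.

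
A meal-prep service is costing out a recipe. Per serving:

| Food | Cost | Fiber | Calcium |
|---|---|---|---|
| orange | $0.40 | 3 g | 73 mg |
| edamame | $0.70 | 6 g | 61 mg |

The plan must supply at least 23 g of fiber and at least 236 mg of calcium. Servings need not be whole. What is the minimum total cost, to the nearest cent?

An LP optimum is at a vertex; with two nutrient constraints at most two foods are used. Check each candidate.
orange only: max(23/3, 236/73) = 7.667 servings → $3.07.
edamame only: max(23/6, 236/61) = 3.869 servings → $2.71.
orange + edamame with both tight: 0.05098 servings and 3.808 servings → $2.69.
The minimum over all feasible corners is $2.69.

$2.69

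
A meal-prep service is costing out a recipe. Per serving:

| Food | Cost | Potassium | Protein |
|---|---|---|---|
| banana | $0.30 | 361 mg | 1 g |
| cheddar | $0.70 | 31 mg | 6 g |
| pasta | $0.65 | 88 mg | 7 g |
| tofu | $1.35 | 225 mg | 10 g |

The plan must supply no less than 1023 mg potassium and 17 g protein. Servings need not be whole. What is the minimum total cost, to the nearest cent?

$2.06

Two binding constraints pin down two serving amounts, so the optimal mix uses at most two foods. The candidates are each food alone (scaled to the tighter of potassium/protein) and each pair with both constraints tight.
banana only: max(1023/361, 17/1) = 17 servings → $5.10.
cheddar only: max(1023/31, 17/6) = 33 servings → $23.10.
pasta only: max(1023/88, 17/7) = 11.62 servings → $7.56.
tofu only: max(1023/225, 17/10) = 4.547 servings → $6.14.
banana + cheddar with both tight: 2.628 servings and 2.395 servings → $2.47.
banana + pasta with both tight: 2.323 servings and 2.097 servings → $2.06.
banana + tofu with both tight: 1.892 servings and 1.511 servings → $2.61.
cheddar + pasta: intersection lies outside the first quadrant.
cheddar + tofu: intersection lies outside the first quadrant.
pasta + tofu: the both-tight solution has a negative serving — not a feasible corner.
Cheapest feasible corner: $2.06.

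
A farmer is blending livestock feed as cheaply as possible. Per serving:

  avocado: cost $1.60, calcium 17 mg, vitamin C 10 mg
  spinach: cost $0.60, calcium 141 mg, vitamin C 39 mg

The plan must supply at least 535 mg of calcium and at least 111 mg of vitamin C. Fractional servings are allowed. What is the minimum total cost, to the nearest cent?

$2.28

The cheapest plan sits at a corner of the feasible region — with two constraints it uses at most two foods.
avocado only: max(535/17, 111/10) = 31.47 servings → $50.35.
spinach only: max(535/141, 111/39) = 3.794 servings → $2.28.
avocado + spinach: the both-tight solution has a negative serving — not a feasible corner.
So the least-cost plan costs $2.28.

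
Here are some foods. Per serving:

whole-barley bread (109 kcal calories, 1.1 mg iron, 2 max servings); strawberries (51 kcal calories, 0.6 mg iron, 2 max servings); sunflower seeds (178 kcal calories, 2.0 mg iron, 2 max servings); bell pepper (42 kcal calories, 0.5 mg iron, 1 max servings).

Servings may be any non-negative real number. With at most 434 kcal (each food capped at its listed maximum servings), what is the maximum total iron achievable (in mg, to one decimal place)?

Iron per kcal: bell pepper 0.0119, strawberries 0.01176, sunflower seeds 0.01124, whole-barley bread 0.01009.
Take 1 serving of bell pepper: uses 42 kcal, +0.5 mg iron (running total 0.5 mg).
Take 2 servings of strawberries: uses 102 kcal, +1.2 mg iron (running total 1.7 mg).
Take 1.629 servings of sunflower seeds: uses 290 kcal, +3.3 mg iron (running total 5.0 mg).
Greedy by best ratio exhausts the calories allowance optimally: 5.0 mg.

5.0 mg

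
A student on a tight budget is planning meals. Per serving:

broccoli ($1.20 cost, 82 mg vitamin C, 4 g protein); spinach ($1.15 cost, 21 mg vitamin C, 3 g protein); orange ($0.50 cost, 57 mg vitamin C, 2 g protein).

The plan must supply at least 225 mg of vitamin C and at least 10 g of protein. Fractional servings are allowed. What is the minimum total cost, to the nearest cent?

Minimising a linear cost over {vitamin C ≥ 225, protein ≥ 10, servings ≥ 0} — the optimum is at a vertex, using one or two foods.
broccoli only: max(225/82, 10/4) = 2.744 servings → $3.29.
spinach only: max(225/21, 10/3) = 10.71 servings → $12.32.
orange only: max(225/57, 10/2) = 5 servings → $2.50.
broccoli + spinach with both targets exact would need a negative amount; discard.
broccoli + orange with both tight: 1.875 servings and 1.25 servings → $2.88.
spinach + orange with both tight: 0.9302 servings and 3.605 servings → $2.87.
Cheapest feasible corner: $2.50.

$2.50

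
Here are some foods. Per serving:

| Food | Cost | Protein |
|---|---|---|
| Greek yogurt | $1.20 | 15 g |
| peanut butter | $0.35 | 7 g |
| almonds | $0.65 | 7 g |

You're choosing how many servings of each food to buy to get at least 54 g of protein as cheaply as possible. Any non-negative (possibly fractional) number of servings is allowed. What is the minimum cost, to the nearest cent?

$2.70

Cost per g of protein: peanut butter $0.0500, Greek yogurt $0.0800, almonds $0.0929.
With no serving limits, use only peanut butter: 54 g / 7 g = 7.714 servings × $0.35 = $2.70.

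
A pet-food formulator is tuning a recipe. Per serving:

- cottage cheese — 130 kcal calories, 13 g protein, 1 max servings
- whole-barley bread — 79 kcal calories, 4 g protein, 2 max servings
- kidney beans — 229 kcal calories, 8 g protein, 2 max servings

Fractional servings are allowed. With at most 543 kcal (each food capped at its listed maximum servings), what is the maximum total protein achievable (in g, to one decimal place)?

Protein per kcal: cottage cheese 0.1, whole-barley bread 0.05063, kidney beans 0.03493.
Take 1 serving of cottage cheese: uses 130 kcal, +13.0 g protein (running total 13.0 g).
Take 2 servings of whole-barley bread: uses 158 kcal, +8.0 g protein (running total 21.0 g).
Take 1.114 servings of kidney beans: uses 255 kcal, +8.9 g protein (running total 29.9 g).
Filling greedily by protein-per-kcal is optimal for one linear limit, giving 29.9 g.

29.9 g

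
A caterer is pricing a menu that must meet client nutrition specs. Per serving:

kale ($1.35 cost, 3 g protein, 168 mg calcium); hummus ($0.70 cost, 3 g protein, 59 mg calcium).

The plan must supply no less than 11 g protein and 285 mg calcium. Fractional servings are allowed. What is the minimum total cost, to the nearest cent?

$2.98

kale only: max(11/3, 285/168) = 3.667 servings → $4.95.
hummus only: max(11/3, 285/59) = 4.831 servings → $3.38.
kale + hummus with both tight: 0.63 servings and 3.037 servings → $2.98.
The minimum over all feasible corners is $2.98.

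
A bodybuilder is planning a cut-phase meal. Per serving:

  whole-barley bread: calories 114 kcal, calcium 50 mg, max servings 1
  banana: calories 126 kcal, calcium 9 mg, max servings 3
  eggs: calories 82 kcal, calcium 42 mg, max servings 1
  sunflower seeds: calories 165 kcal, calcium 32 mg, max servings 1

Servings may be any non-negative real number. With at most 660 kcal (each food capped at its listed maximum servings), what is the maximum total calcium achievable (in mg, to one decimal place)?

Calcium per kcal: eggs 0.5122, whole-barley bread 0.4386, sunflower seeds 0.1939, banana 0.07143.
Take 1 serving of eggs: uses 82 kcal, +42.0 mg calcium (running total 42.0 mg).
Take 1 serving of whole-barley bread: uses 114 kcal, +50.0 mg calcium (running total 92.0 mg).
Take 1 serving of sunflower seeds: uses 165 kcal, +32.0 mg calcium (running total 124.0 mg).
Take 2.373 servings of banana: uses 299 kcal, +21.4 mg calcium (running total 145.4 mg).
Greedy by best ratio exhausts the calories allowance optimally: 145.4 mg.

145.4 mg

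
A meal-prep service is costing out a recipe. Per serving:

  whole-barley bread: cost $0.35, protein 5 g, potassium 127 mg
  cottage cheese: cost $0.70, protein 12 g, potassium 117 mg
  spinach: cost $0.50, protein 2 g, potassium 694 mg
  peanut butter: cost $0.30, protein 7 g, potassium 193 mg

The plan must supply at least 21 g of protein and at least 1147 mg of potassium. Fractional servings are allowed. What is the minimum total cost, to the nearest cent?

Two binding constraints pin down two serving amounts, so the optimal mix uses at most two foods. The candidates are each food alone (scaled to the tighter of protein/potassium) and each pair with both constraints tight.
whole-barley bread only: max(21/5, 1147/127) = 9.031 servings → $3.16.
cottage cheese only: max(21/12, 1147/117) = 9.803 servings → $6.86.
spinach only: max(21/2, 1147/694) = 10.5 servings → $5.25.
peanut butter only: max(21/7, 1147/193) = 5.943 servings → $1.78.
whole-barley bread + cottage cheese: the both-tight solution has a negative serving — not a feasible corner.
whole-barley bread + spinach with both tight: 3.818 servings and 0.954 servings → $1.81.
whole-barley bread + peanut butter with both targets exact would need a negative amount; discard.
cottage cheese + spinach with both tight: 1.517 servings and 1.397 servings → $1.76.
cottage cheese + peanut butter: the both-tight solution has a negative serving — not a feasible corner.
spinach + peanut butter with both tight: 0.8891 servings and 2.746 servings → $1.27.
The minimum over all feasible corners is $1.27.

$1.27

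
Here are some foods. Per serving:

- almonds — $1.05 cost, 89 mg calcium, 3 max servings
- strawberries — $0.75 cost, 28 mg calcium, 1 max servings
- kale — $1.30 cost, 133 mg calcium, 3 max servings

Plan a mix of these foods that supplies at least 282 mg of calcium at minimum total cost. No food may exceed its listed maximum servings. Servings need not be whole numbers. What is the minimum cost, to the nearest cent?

$2.76

Cost per mg of calcium: kale $0.0098, almonds $0.0118, strawberries $0.0268.
Take 2.12 servings of kale: +282.0 mg calcium for $2.76 (total $2.76, still need 0.0 mg).
Greedy by cheapest-per-mg is optimal for a single linear constraint, so the minimum cost is $2.76.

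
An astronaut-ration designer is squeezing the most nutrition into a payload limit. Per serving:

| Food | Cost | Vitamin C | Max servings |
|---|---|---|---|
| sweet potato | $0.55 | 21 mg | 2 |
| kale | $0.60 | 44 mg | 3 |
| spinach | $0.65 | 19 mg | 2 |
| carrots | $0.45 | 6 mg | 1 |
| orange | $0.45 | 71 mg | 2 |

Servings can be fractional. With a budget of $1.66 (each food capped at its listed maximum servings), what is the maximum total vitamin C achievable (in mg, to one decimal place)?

Vitamin C per dollar: orange 157.8, kale 73.33, sweet potato 38.18, spinach 29.23, carrots 13.33.
Take 2 servings of orange: spends $0.90, +142.0 mg vitamin C (running total 142.0 mg).
Take 1.267 servings of kale: spends $0.76, +55.7 mg vitamin C (running total 197.7 mg).
Filling greedily by vitamin C-per-dollar is optimal for one linear limit, giving 197.7 mg.

197.7 mg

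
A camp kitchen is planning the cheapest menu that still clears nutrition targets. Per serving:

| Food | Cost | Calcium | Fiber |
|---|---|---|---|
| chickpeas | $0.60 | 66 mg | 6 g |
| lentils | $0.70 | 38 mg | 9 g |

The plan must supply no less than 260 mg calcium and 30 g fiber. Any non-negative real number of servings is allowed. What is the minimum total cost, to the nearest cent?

$2.77

This is a tiny linear program; its minimum lies at a vertex of the feasible set. List the vertices and price them.
chickpeas only: max(260/66, 30/6) = 5 servings → $3.00.
lentils only: max(260/38, 30/9) = 6.842 servings → $4.79.
chickpeas + lentils with both tight: 3.279 servings and 1.148 servings → $2.77.
So the least-cost plan costs $2.77.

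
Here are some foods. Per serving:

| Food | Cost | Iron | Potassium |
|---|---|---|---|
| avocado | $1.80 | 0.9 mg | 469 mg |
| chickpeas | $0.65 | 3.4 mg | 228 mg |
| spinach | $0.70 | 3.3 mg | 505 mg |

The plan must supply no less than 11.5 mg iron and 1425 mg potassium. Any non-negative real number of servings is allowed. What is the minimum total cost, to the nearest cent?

$2.36

For a min-cost LP with two ≥-constraints, a basic feasible solution has at most two positive variables.
avocado only: max(11.5/0.9, 1425/469) = 12.78 servings → $23.00.
chickpeas only: max(11.5/3.4, 1425/228) = 6.25 servings → $4.06.
spinach only: max(11.5/3.3, 1425/505) = 3.485 servings → $2.44.
avocado + chickpeas with both tight: 1.6 servings and 2.959 servings → $4.80.
avocado + spinach with both targets exact would need a negative amount; discard.
chickpeas + spinach with both tight: 1.146 servings and 2.305 servings → $2.36.
Cheapest feasible corner: $2.36.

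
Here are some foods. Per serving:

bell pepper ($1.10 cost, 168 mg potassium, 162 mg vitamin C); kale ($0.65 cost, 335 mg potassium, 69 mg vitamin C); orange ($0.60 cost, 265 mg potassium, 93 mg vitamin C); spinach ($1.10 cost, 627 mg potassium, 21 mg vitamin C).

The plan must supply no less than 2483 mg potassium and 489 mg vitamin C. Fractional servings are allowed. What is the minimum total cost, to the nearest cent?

$4.79

bell pepper only: max(2483/168, 489/162) = 14.78 servings → $16.26.
kale only: max(2483/335, 489/69) = 7.412 servings → $4.82.
orange only: max(2483/265, 489/93) = 9.37 servings → $5.62.
spinach only: max(2483/627, 489/21) = 23.29 servings → $25.61.
bell pepper + kale: intersection lies outside the first quadrant.
bell pepper + orange: the both-tight solution has a negative serving — not a feasible corner.
bell pepper + spinach with both tight: 2.595 servings and 3.265 servings → $6.45.
kale + orange: the both-tight solution has a negative serving — not a feasible corner.
kale + spinach with both tight: 7.024 servings and 0.2074 servings → $4.79.
orange + spinach with both tight: 4.824 servings and 1.921 servings → $5.01.
So the least-cost plan costs $4.79.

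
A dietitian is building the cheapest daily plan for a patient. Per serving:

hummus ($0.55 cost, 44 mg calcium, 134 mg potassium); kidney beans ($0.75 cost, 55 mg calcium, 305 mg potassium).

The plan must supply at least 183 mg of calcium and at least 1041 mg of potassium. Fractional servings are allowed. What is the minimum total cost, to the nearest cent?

hummus only: max(183/44, 1041/134) = 7.769 servings → $4.27.
kidney beans only: max(183/55, 1041/305) = 3.413 servings → $2.56.
hummus + kidney beans: the both-tight solution has a negative serving — not a feasible corner.
So the least-cost plan costs $2.56.

$2.56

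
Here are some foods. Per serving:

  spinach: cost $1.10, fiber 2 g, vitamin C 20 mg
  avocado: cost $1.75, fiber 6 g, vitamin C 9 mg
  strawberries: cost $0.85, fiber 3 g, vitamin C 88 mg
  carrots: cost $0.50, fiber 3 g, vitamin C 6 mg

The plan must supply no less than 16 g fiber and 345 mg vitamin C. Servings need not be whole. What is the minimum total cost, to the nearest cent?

Check every corner: each single food scaled to meet both minima, and each pair solved so both constraints bind.
spinach only: max(16/2, 345/20) = 17.25 servings → $18.98.
avocado only: max(16/6, 345/9) = 38.33 servings → $67.08.
strawberries only: max(16/3, 345/88) = 5.333 servings → $4.53.
carrots only: max(16/3, 345/6) = 57.5 servings → $28.75.
spinach + avocado with both targets exact would need a negative amount; discard.
spinach + strawberries with both tight: 3.216 servings and 3.19 servings → $6.25.
spinach + carrots: intersection lies outside the first quadrant.
avocado + strawberries with both tight: 0.7445 servings and 3.844 servings → $4.57.
avocado + carrots: the both-tight solution has a negative serving — not a feasible corner.
strawberries + carrots with both tight: 3.817 servings and 1.516 servings → $4.00.
So the least-cost plan costs $4.00.

$4.00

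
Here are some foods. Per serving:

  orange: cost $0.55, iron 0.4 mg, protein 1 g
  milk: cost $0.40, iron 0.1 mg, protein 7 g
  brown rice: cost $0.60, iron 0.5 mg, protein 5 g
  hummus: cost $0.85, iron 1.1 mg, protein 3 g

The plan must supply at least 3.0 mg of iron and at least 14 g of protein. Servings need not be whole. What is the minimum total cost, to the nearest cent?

$2.60

orange only: max(3.0/0.4, 14/1) = 14 servings → $7.70.
milk only: max(3.0/0.1, 14/7) = 30 servings → $12.00.
brown rice only: max(3.0/0.5, 14/5) = 6 servings → $3.60.
hummus only: max(3.0/1.1, 14/3) = 4.667 servings → $3.97.
orange + milk with both tight: 7.259 servings and 0.963 servings → $4.38.
orange + brown rice with both tight: 5.333 servings and 1.733 servings → $3.97.
orange + hummus: the both-tight solution has a negative serving — not a feasible corner.
milk + brown rice: intersection lies outside the first quadrant.
milk + hummus with both tight: 0.8649 servings and 2.649 servings → $2.60.
brown rice + hummus with both tight: 1.6 servings and 2 servings → $2.66.
The minimum over all feasible corners is $2.60.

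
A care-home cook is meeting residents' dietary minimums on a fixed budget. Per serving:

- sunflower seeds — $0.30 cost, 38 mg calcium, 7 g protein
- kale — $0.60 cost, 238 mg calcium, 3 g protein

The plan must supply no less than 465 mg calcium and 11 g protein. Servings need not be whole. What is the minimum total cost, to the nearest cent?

An LP optimum is at a vertex; with two nutrient constraints at most two foods are used. Check each candidate.
sunflower seeds only: max(465/38, 11/7) = 12.24 servings → $3.67.
kale only: max(465/238, 11/3) = 3.667 servings → $2.20.
sunflower seeds + kale with both tight: 0.788 servings and 1.828 servings → $1.33.
So the least-cost plan costs $1.33.

$1.33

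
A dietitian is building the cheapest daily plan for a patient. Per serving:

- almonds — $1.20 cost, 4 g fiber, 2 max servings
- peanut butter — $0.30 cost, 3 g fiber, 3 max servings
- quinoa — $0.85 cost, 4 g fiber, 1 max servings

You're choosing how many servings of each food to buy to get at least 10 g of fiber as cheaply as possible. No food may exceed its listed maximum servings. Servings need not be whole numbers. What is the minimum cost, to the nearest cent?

Cost per g of fiber: peanut butter $0.1000, quinoa $0.2125, almonds $0.3000.
Take 3 servings of peanut butter: +9.0 g fiber for $0.90 (total $0.90, still need 1.0 g).
Take 0.25 servings of quinoa: +1.0 g fiber for $0.21 (total $1.11, still need 0.0 g).
Filling from the cheapest source first is optimal under one linear minimum: $1.11.

$1.11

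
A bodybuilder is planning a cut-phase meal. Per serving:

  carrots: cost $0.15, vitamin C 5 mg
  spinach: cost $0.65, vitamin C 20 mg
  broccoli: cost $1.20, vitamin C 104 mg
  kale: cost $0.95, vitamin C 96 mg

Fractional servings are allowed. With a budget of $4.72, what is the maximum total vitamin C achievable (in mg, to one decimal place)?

477.0 mg

Vitamin C per dollar: kale 101.1, broccoli 86.67, carrots 33.33, spinach 30.77.
With no serving limits, spend the whole cost allowance on kale: $4.72 / $0.95 × 96 mg = 477.0 mg.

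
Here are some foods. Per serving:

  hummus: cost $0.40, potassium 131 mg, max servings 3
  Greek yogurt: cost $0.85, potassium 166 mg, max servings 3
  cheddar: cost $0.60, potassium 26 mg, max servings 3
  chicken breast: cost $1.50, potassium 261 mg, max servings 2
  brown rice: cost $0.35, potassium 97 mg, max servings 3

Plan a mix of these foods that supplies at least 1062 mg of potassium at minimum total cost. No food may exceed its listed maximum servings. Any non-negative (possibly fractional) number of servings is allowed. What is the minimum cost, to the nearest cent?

Cost per mg of potassium: hummus $0.0031, brown rice $0.0036, Greek yogurt $0.0051, chicken breast $0.0057, cheddar $0.0231.
Take 3 servings of hummus: +393.0 mg potassium for $1.20 (total $1.20, still need 669.0 mg).
Take 3 servings of brown rice: +291.0 mg potassium for $1.05 (total $2.25, still need 378.0 mg).
Take 2.277 servings of Greek yogurt: +378.0 mg potassium for $1.94 (total $4.19, still need 0.0 mg).
Greedy by cheapest-per-mg is optimal for a single linear constraint, so the minimum cost is $4.19.

$4.19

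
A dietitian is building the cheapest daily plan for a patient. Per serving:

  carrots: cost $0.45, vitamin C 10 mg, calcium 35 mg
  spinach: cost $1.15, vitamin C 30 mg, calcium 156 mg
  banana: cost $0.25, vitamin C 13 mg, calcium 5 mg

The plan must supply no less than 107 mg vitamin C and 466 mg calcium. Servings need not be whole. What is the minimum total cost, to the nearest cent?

A basic optimal solution has at most two foods positive. Try each food alone and each pair with both targets met exactly.
carrots only: max(107/10, 466/35) = 13.31 servings → $5.99.
spinach only: max(107/30, 466/156) = 3.567 servings → $4.10.
banana only: max(107/13, 466/5) = 93.2 servings → $23.30.
carrots + spinach with both tight: 5.318 servings and 1.794 servings → $4.46.
carrots + banana with both targets exact would need a negative amount; discard.
spinach + banana with both tight: 2.941 servings and 1.444 servings → $3.74.
Cheapest feasible corner: $3.74.

$3.74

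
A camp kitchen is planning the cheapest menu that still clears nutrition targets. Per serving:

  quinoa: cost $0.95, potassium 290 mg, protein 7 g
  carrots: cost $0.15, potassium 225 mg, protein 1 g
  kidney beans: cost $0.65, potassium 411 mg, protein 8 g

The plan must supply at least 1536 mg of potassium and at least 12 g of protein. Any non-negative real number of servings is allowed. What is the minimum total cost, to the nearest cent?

$1.34

With two linear requirements the optimum uses one or two foods; enumerate the corners.
quinoa only: max(1536/290, 12/7) = 5.297 servings → $5.03.
carrots only: max(1536/225, 12/1) = 12 servings → $1.80.
kidney beans only: max(1536/411, 12/8) = 3.737 servings → $2.43.
quinoa + carrots with both tight: 0.9058 servings and 5.659 servings → $1.71.
quinoa + kidney beans: intersection lies outside the first quadrant.
carrots + kidney beans with both tight: 5.296 servings and 0.838 servings → $1.34.
So the least-cost plan costs $1.34.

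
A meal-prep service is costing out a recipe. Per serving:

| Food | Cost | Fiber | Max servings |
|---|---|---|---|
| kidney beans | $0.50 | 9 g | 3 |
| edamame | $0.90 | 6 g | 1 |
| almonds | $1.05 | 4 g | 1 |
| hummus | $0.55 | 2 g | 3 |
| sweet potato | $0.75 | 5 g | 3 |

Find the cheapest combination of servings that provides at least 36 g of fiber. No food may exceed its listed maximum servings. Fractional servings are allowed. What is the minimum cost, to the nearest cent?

$2.85

Cost per g of fiber: kidney beans $0.0556, edamame $0.1500, sweet potato $0.1500, almonds $0.2625, hummus $0.2750.
Take 3 servings of kidney beans: +27.0 g fiber for $1.50 (total $1.50, still need 9.0 g).
Take 1 serving of edamame: +6.0 g fiber for $0.90 (total $2.40, still need 3.0 g).
Take 0.6 servings of sweet potato: +3.0 g fiber for $0.45 (total $2.85, still need 0.0 g).
Filling from the cheapest source first is optimal under one linear minimum: $2.85.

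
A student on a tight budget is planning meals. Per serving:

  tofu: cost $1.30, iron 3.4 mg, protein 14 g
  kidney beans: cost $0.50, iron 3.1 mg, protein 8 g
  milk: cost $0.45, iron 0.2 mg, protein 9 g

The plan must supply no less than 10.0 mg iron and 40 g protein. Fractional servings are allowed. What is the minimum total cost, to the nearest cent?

This is a tiny linear program; its minimum lies at a vertex of the feasible set. List the vertices and price them.
tofu only: max(10.0/3.4, 40/14) = 2.941 servings → $3.82.
kidney beans only: max(10.0/3.1, 40/8) = 5 servings → $2.50.
milk only: max(10.0/0.2, 40/9) = 50 servings → $22.50.
tofu + kidney beans with both tight: 2.716 servings and 0.2469 servings → $3.65.
tofu + milk with both targets exact would need a negative amount; discard.
kidney beans + milk with both tight: 3.118 servings and 1.673 servings → $2.31.
Cheapest feasible corner: $2.31.

$2.31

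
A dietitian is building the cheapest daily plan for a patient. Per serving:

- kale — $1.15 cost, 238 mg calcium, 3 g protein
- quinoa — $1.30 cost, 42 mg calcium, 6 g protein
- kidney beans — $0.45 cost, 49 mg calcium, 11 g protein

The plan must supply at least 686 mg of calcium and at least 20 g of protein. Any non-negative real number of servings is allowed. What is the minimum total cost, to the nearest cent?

With two linear requirements the optimum uses one or two foods; enumerate the corners.
kale only: max(686/238, 20/3) = 6.667 servings → $7.67.
quinoa only: max(686/42, 20/6) = 16.33 servings → $21.23.
kidney beans only: max(686/49, 20/11) = 14 servings → $6.30.
kale + quinoa with both tight: 2.516 servings and 2.075 servings → $5.59.
kale + kidney beans with both tight: 2.657 servings and 1.093 servings → $3.55.
quinoa + kidney beans: intersection lies outside the first quadrant.
Cheapest feasible corner: $3.55.

$3.55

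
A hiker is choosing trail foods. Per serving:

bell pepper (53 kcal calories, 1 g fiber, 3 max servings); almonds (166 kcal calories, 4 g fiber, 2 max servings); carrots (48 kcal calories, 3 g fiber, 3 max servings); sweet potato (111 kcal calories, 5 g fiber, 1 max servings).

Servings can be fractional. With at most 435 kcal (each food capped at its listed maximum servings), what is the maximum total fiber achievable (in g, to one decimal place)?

Fiber per kcal: carrots 0.0625, sweet potato 0.04505, almonds 0.0241, bell pepper 0.01887.
Take 3 servings of carrots: uses 144 kcal, +9.0 g fiber (running total 9.0 g).
Take 1 serving of sweet potato: uses 111 kcal, +5.0 g fiber (running total 14.0 g).
Take 1.084 servings of almonds: uses 180 kcal, +4.3 g fiber (running total 18.3 g).
Greedy by best ratio exhausts the calories allowance optimally: 18.3 g.

18.3 g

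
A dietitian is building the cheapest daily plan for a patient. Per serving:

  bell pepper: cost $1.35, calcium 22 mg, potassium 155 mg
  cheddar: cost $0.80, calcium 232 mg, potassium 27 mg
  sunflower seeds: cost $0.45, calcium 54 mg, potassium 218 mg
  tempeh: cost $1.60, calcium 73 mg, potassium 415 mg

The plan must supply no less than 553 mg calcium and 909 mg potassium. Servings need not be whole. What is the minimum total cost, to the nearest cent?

$2.96

For a min-cost LP with two ≥-constraints, a basic feasible solution has at most two positive variables.
bell pepper only: max(553/22, 909/155) = 25.14 servings → $33.93.
cheddar only: max(553/232, 909/27) = 33.67 servings → $26.93.
sunflower seeds only: max(553/54, 909/218) = 10.24 servings → $4.61.
tempeh only: max(553/73, 909/415) = 7.575 servings → $12.12.
bell pepper + cheddar with both tight: 5.541 servings and 1.858 servings → $8.97.
bell pepper + sunflower seeds: intersection lies outside the first quadrant.
bell pepper + tempeh: intersection lies outside the first quadrant.
cheddar + sunflower seeds with both tight: 1.455 servings and 3.99 servings → $2.96.
cheddar + tempeh with both tight: 1.73 servings and 2.078 servings → $4.71.
sunflower seeds + tempeh: intersection lies outside the first quadrant.
Cheapest feasible corner: $2.96.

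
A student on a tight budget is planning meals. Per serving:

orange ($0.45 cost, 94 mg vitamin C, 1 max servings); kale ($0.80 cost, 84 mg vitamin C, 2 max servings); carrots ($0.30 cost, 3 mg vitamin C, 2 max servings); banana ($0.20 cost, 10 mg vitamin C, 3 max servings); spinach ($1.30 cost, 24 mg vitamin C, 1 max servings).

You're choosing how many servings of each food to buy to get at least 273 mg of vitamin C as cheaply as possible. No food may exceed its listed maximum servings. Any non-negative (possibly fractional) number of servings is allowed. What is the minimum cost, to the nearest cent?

Cost per mg of vitamin C: orange $0.0048, kale $0.0095, banana $0.0200, spinach $0.0542, carrots $0.1000.
Take 1 serving of orange: +94.0 mg vitamin C for $0.45 (total $0.45, still need 179.0 mg).
Take 2 servings of kale: +168.0 mg vitamin C for $1.60 (total $2.05, still need 11.0 mg).
Take 1.1 servings of banana: +11.0 mg vitamin C for $0.22 (total $2.27, still need 0.0 mg).
Greedy by cheapest-per-mg is optimal for a single linear constraint, so the minimum cost is $2.27.

$2.27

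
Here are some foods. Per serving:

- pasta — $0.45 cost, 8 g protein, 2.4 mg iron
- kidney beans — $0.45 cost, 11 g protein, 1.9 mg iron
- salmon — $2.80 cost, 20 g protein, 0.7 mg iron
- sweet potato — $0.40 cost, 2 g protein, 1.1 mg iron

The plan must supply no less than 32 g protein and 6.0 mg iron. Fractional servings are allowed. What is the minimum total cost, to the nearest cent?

$1.37

At the optimum either one food covers both requirements or two foods hit both targets exactly; no other combination can be cheaper.
pasta only: max(32/8, 6.0/2.4) = 4 servings → $1.80.
kidney beans only: max(32/11, 6.0/1.9) = 3.158 servings → $1.42.
salmon only: max(32/20, 6.0/0.7) = 8.571 servings → $24.00.
sweet potato only: max(32/2, 6.0/1.1) = 16 servings → $6.40.
pasta + kidney beans with both tight: 0.4643 servings and 2.571 servings → $1.37.
pasta + salmon with both tight: 2.302 servings and 0.6792 servings → $2.94.
pasta + sweet potato: intersection lies outside the first quadrant.
kidney beans + salmon: intersection lies outside the first quadrant.
kidney beans + sweet potato with both tight: 2.795 servings and 0.6265 servings → $1.51.
salmon + sweet potato with both tight: 1.126 servings and 4.738 servings → $5.05.
The minimum over all feasible corners is $1.37.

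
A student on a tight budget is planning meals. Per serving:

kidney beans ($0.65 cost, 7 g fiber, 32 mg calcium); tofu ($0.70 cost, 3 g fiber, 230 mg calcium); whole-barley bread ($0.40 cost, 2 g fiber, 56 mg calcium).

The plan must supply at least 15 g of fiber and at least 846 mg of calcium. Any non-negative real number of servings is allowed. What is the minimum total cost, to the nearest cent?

$2.91

An LP optimum is at a vertex; with two nutrient constraints at most two foods are used. Check each candidate.
kidney beans only: max(15/7, 846/32) = 26.44 servings → $17.18.
tofu only: max(15/3, 846/230) = 5 servings → $3.50.
whole-barley bread only: max(15/2, 846/56) = 15.11 servings → $6.04.
kidney beans + tofu with both tight: 0.6024 servings and 3.594 servings → $2.91.
kidney beans + whole-barley bread: intersection lies outside the first quadrant.
tofu + whole-barley bread with both tight: 2.918 servings and 3.123 servings → $3.29.
So the least-cost plan costs $2.91.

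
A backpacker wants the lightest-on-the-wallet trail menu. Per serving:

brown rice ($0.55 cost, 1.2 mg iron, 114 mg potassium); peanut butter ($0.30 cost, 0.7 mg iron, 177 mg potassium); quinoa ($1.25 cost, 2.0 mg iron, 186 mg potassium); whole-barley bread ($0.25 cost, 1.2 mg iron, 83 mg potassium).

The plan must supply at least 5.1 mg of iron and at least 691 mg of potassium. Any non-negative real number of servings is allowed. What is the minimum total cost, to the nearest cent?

This is a tiny linear program; its minimum lies at a vertex of the feasible set. List the vertices and price them.
brown rice only: max(5.1/1.2, 691/114) = 6.061 servings → $3.33.
peanut butter only: max(5.1/0.7, 691/177) = 7.286 servings → $2.19.
quinoa only: max(5.1/2.0, 691/186) = 3.715 servings → $4.64.
whole-barley bread only: max(5.1/1.2, 691/83) = 8.325 servings → $2.08.
brown rice + peanut butter with both tight: 3.16 servings and 1.869 servings → $2.30.
brown rice + quinoa with both targets exact would need a negative amount; discard.
brown rice + whole-barley bread: the both-tight solution has a negative serving — not a feasible corner.
peanut butter + quinoa with both tight: 1.937 servings and 1.872 servings → $2.92.
peanut butter + whole-barley bread with both tight: 2.631 servings and 2.715 servings → $1.47.
quinoa + whole-barley bread: the both-tight solution has a negative serving — not a feasible corner.
So the least-cost plan costs $1.47.

$1.47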